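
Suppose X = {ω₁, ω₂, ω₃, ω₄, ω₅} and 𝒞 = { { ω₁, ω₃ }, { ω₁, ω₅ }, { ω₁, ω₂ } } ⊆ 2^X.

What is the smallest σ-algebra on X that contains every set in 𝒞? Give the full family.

σ(𝒞) = { {  }, { ω₁ }, { ω₂ }, { ω₃ }, { ω₄ }, { ω₅ }, { ω₁, ω₂ }, { ω₁, ω₃ }, { ω₁, ω₄ }, { ω₁, ω₅ }, { ω₂, ω₃ }, { ω₂, ω₄ }, { ω₂, ω₅ }, { ω₃, ω₄ }, { ω₃, ω₅ }, { ω₄, ω₅ }, { ω₁, ω₂, ω₃ }, { ω₁, ω₂, ω₄ }, { ω₁, ω₂, ω₅ }, { ω₁, ω₃, ω₄ }, { ω₁, ω₃, ω₅ }, { ω₁, ω₄, ω₅ }, { ω₂, ω₃, ω₄ }, { ω₂, ω₃, ω₅ }, { ω₂, ω₄, ω₅ }, { ω₃, ω₄, ω₅ }, { ω₁, ω₂, ω₃, ω₄ }, { ω₁, ω₂, ω₃, ω₅ }, { ω₁, ω₂, ω₄, ω₅ }, { ω₁, ω₃, ω₄, ω₅ }, { ω₂, ω₃, ω₄, ω₅ }, X }

Derivation:
Begin from { {  }, { ω₁, ω₂ }, { ω₁, ω₃ }, { ω₁, ω₅ }, X } (that is, 𝒞 plus ∅ and X).
Pass 1. New:
  { ω₁, ω₂, ω₃ }  = { ω₁, ω₂ } ∪ { ω₁, ω₃ }
  { ω₁, ω₂, ω₅ }  = { ω₁, ω₂ } ∪ { ω₁, ω₅ }
  { ω₁, ω₃, ω₅ }  = { ω₁, ω₃ } ∪ { ω₁, ω₅ }
  { ω₂, ω₃, ω₄ }  = { ω₁, ω₅ }ᶜ
  { ω₂, ω₄, ω₅ }  = { ω₁, ω₃ }ᶜ
  { ω₃, ω₄, ω₅ }  = { ω₁, ω₂ }ᶜ
  — 11 sets.
Pass 2: 8 new —
  { ω₂, ω₄ }  = { ω₁, ω₃, ω₅ }ᶜ
  { ω₃, ω₄ }  = { ω₁, ω₂, ω₅ }ᶜ
  { ω₄, ω₅ }  = { ω₁, ω₂, ω₃ }ᶜ
  { ω₁, ω₂, ω₃, ω₄ }  = { ω₁, ω₂, ω₃ } ∪ { ω₂, ω₃, ω₄ }
  { ω₁, ω₂, ω₃, ω₅ }  = { ω₁, ω₂, ω₃ } ∪ { ω₁, ω₃, ω₅ }
  { ω₁, ω₂, ω₄, ω₅ }  = { ω₁, ω₂ } ∪ { ω₂, ω₄, ω₅ }
  { ω₁, ω₃, ω₄, ω₅ }  = { ω₃, ω₄, ω₅ } ∪ { ω₁, ω₃, ω₅ }
  { ω₂, ω₃, ω₄, ω₅ }  = { ω₃, ω₄, ω₅ } ∪ { ω₂, ω₃, ω₄ }
  — 19 sets.
Pass 3 (8 new):
  { ω₁ }  = { ω₂, ω₃, ω₄, ω₅ }ᶜ
  { ω₂ }  = { ω₁, ω₃, ω₄, ω₅ }ᶜ
  { ω₃ }  = { ω₁, ω₂, ω₄, ω₅ }ᶜ
  { ω₄ }  = { ω₁, ω₂, ω₃, ω₅ }ᶜ
  { ω₅ }  = { ω₁, ω₂, ω₃, ω₄ }ᶜ
  { ω₁, ω₂, ω₄ }  = { ω₂, ω₄ } ∪ { ω₁, ω₂ }
  { ω₁, ω₃, ω₄ }  = { ω₃, ω₄ } ∪ { ω₁, ω₃ }
  { ω₁, ω₄, ω₅ }  = { ω₄, ω₅ } ∪ { ω₁, ω₅ }
  — 27 sets.
Pass 4. New:
  { ω₁, ω₄ }  = { ω₄ } ∪ { ω₁ }
  { ω₂, ω₃ }  = { ω₁, ω₄, ω₅ }ᶜ
  { ω₂, ω₅ }  = { ω₁, ω₃, ω₄ }ᶜ
  { ω₃, ω₅ }  = { ω₁, ω₂, ω₄ }ᶜ
  — 31 sets.
Pass 5: +1 →
  { ω₂, ω₃, ω₅ }  = { ω₁, ω₄ }ᶜ
  — 32 sets.
Pass 6: stable.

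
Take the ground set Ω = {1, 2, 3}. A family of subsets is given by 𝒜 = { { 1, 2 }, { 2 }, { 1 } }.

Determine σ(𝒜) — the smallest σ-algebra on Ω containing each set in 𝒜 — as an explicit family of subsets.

|σ(𝒜)| = 8.  σ(𝒜) = { ∅, { 1 }, { 2 }, { 3 }, { 1, 2 }, { 1, 3 }, { 2, 3 }, Ω }

Working:
Seed the family with 𝒜 together with ∅ and Ω: { ∅, { 1 }, { 2 }, { 1, 2 }, Ω }.
Step 1 (3 new):
  { 3 }  = complement { 1, 2 }
  { 1, 3 }  = complement { 2 }
  { 2, 3 }  = complement { 1 }
  (now 8)
Step 2: stable.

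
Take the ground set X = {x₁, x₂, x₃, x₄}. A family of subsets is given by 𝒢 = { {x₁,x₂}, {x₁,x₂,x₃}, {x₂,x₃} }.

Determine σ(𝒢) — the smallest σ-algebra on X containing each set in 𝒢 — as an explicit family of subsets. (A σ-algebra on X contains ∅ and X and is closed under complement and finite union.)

|σ(𝒢)| = 16.  σ(𝒢) = { {}, {x₁}, {x₂}, {x₃}, {x₄}, {x₁,x₂}, {x₁,x₃}, {x₁,x₄}, {x₂,x₃}, {x₂,x₄}, {x₃,x₄}, {x₁,x₂,x₃}, {x₁,x₂,x₄}, {x₁,x₃,x₄}, {x₂,x₃,x₄}, X }

Working:
Seed the family with 𝒢 together with ∅ and X: { {}, {x₁,x₂}, {x₂,x₃}, {x₁,x₂,x₃}, X }.
Pass 1. New:
  {x₄}  = {x₁,x₂,x₃}ᶜ
  {x₁,x₄}  = {x₂,x₃}ᶜ
  {x₃,x₄}  = {x₁,x₂}ᶜ
  — 8 sets.
Pass 2. New:
  {x₁,x₂,x₄}  = {x₄} ∪ {x₁,x₂}
  {x₁,x₃,x₄}  = {x₃,x₄} ∪ {x₁,x₄}
  {x₂,x₃,x₄}  = {x₄} ∪ {x₂,x₃}
  — 11 sets.
Pass 3: +3 →
  {x₁}  = {x₂,x₃,x₄}ᶜ
  {x₂}  = {x₁,x₃,x₄}ᶜ
  {x₃}  = {x₁,x₂,x₄}ᶜ
  — 14 sets.
Pass 4 adds 2:
  {x₁,x₃}  = {x₃} ∪ {x₁}
  {x₂,x₄}  = {x₄} ∪ {x₂}
  — 16 sets.
Pass 5: no new sets; the family is a σ-algebra.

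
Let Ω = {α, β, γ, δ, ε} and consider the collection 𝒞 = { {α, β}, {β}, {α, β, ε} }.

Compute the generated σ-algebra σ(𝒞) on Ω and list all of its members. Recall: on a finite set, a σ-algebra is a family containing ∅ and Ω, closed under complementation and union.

Take S₀ = 𝒞 ∪ {∅, Ω} = { ∅, {β}, {α, β}, {α, β, ε}, Ω }.
Iteration 1 (3 new):
  {γ, δ}  = Ω∖{α, β, ε}
  {γ, δ, ε}  = Ω∖{α, β}
  {α, γ, δ, ε}  = Ω∖{β}
Iteration 2 adds 3:
  {β, γ, δ}  = {β} ∪ {γ, δ}
  {α, β, γ, δ}  = {γ, δ} ∪ {α, β}
  {β, γ, δ, ε}  = {β} ∪ {γ, δ, ε}
Iteration 3 (3 new):
  {α}  = Ω∖{β, γ, δ, ε}
  {ε}  = Ω∖{α, β, γ, δ}
  {α, ε}  = Ω∖{β, γ, δ}
Iteration 4 adds 2:
  {β, ε}  = {β} ∪ {ε}
  {α, γ, δ}  = {γ, δ} ∪ {α}
Iteration 5 adds nothing — fixpoint reached.

|σ(𝒞)| = 16.  σ(𝒞) = { ∅, {α}, {β}, {ε}, {α, β}, {α, ε}, {β, ε}, {γ, δ}, {α, β, ε}, {α, γ, δ}, {β, γ, δ}, {γ, δ, ε}, {α, β, γ, δ}, {α, γ, δ, ε}, {β, γ, δ, ε}, Ω }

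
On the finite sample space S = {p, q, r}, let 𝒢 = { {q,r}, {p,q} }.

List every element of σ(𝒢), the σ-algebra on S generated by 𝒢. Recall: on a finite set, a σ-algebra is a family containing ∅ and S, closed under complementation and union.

Start: 𝒢 ∪ {∅, S} = { ∅, {p,q}, {q,r}, S }.
Step 1 adds 2:
  {p}  = ᶜ of {q,r}
  {r}  = ᶜ of {p,q}
  — 6 sets.
Step 2: 1 new —
  {p,r}  = {r} ∪ {p}
  — 7 sets.
Step 3 adds 1:
  {q}  = ᶜ of {p,r}
  — 8 sets.
Step 4: closed — nothing new.

Hence σ(𝒢) has 8 members: { ∅, {p}, {q}, {r}, {p,q}, {p,r}, {q,r}, S }.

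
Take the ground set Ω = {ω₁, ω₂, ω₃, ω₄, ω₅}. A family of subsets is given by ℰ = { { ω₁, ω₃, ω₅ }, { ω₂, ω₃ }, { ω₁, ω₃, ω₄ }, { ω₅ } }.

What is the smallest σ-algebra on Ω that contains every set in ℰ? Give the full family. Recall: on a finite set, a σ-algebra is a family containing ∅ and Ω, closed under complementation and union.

Initial family (6 sets): { {  }, { ω₅ }, { ω₂, ω₃ }, { ω₁, ω₃, ω₄ }, { ω₁, ω₃, ω₅ }, Ω }.
Step 1. New:
  { ω₂, ω₄ }  = ᶜ of { ω₁, ω₃, ω₅ }
  { ω₂, ω₅ }  = ᶜ of { ω₁, ω₃, ω₄ }
  { ω₁, ω₄, ω₅ }  = ᶜ of { ω₂, ω₃ }
  { ω₂, ω₃, ω₅ }  = { ω₂, ω₃ } ∪ { ω₅ }
  { ω₁, ω₂, ω₃, ω₄ }  = ᶜ of { ω₅ }
  { ω₁, ω₂, ω₃, ω₅ }  = { ω₂, ω₃ } ∪ { ω₁, ω₃, ω₅ }
  { ω₁, ω₃, ω₄, ω₅ }  = { ω₁, ω₃, ω₄ } ∪ { ω₁, ω₃, ω₅ }
  [13 total]
Step 2: 7 new —
  { ω₂ }  = ᶜ of { ω₁, ω₃, ω₄, ω₅ }
  { ω₄ }  = ᶜ of { ω₁, ω₂, ω₃, ω₅ }
  { ω₁, ω₄ }  = ᶜ of { ω₂, ω₃, ω₅ }
  { ω₂, ω₃, ω₄ }  = { ω₂, ω₃ } ∪ { ω₂, ω₄ }
  { ω₂, ω₄, ω₅ }  = { ω₂, ω₅ } ∪ { ω₂, ω₄ }
  { ω₁, ω₂, ω₄, ω₅ }  = { ω₁, ω₄, ω₅ } ∪ { ω₂, ω₅ }
  { ω₂, ω₃, ω₄, ω₅ }  = { ω₂, ω₃, ω₅ } ∪ { ω₂, ω₄ }
  [20 total]
Step 3: 6 new —
  { ω₁ }  = ᶜ of { ω₂, ω₃, ω₄, ω₅ }
  { ω₃ }  = ᶜ of { ω₁, ω₂, ω₄, ω₅ }
  { ω₁, ω₃ }  = ᶜ of { ω₂, ω₄, ω₅ }
  { ω₁, ω₅ }  = ᶜ of { ω₂, ω₃, ω₄ }
  { ω₄, ω₅ }  = { ω₅ } ∪ { ω₄ }
  { ω₁, ω₂, ω₄ }  = { ω₂ } ∪ { ω₁, ω₄ }
  [26 total]
Step 4: 6 new —
  { ω₁, ω₂ }  = { ω₂ } ∪ { ω₁ }
  { ω₃, ω₄ }  = { ω₃ } ∪ { ω₄ }
  { ω₃, ω₅ }  = ᶜ of { ω₁, ω₂, ω₄ }
  { ω₁, ω₂, ω₃ }  = ᶜ of { ω₄, ω₅ }
  { ω₁, ω₂, ω₅ }  = { ω₂, ω₅ } ∪ { ω₁, ω₅ }
  { ω₃, ω₄, ω₅ }  = { ω₄, ω₅ } ∪ { ω₃ }
  [32 total]
Step 5: no new sets; the family is a σ-algebra.

|σ(ℰ)| = 32.  σ(ℰ) = { {  }, { ω₁ }, { ω₂ }, { ω₃ }, { ω₄ }, { ω₅ }, { ω₁, ω₂ }, { ω₁, ω₃ }, { ω₁, ω₄ }, { ω₁, ω₅ }, { ω₂, ω₃ }, { ω₂, ω₄ }, { ω₂, ω₅ }, { ω₃, ω₄ }, { ω₃, ω₅ }, { ω₄, ω₅ }, { ω₁, ω₂, ω₃ }, { ω₁, ω₂, ω₄ }, { ω₁, ω₂, ω₅ }, { ω₁, ω₃, ω₄ }, { ω₁, ω₃, ω₅ }, { ω₁, ω₄, ω₅ }, { ω₂, ω₃, ω₄ }, { ω₂, ω₃, ω₅ }, { ω₂, ω₄, ω₅ }, { ω₃, ω₄, ω₅ }, { ω₁, ω₂, ω₃, ω₄ }, { ω₁, ω₂, ω₃, ω₅ }, { ω₁, ω₂, ω₄, ω₅ }, { ω₁, ω₃, ω₄, ω₅ }, { ω₂, ω₃, ω₄, ω₅ }, Ω }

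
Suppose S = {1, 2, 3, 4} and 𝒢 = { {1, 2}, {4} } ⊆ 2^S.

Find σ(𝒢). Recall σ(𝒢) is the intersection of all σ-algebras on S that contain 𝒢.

|σ(𝒢)| = 8.  σ(𝒢) = { ∅, {3}, {4}, {1, 2}, {3, 4}, {1, 2, 3}, {1, 2, 4}, S }

Working:
Begin from { ∅, {4}, {1, 2}, S } (that is, 𝒢 plus ∅ and S).
Round 1: +3 →
  {3, 4}  = ᶜ of {1, 2}
  {1, 2, 3}  = ᶜ of {4}
  {1, 2, 4}  = {1, 2} ∪ {4}
  — 7 sets.
Round 2: 1 new —
  {3}  = ᶜ of {1, 2, 4}
  — 8 sets.
Round 3: stable.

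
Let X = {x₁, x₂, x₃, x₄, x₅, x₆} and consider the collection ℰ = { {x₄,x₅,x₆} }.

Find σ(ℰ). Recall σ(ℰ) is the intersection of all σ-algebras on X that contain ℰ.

σ(ℰ) = { {}, {x₁,x₂,x₃}, {x₄,x₅,x₆}, X }

Trace:
Start: ℰ ∪ {∅, X} = { {}, {x₄,x₅,x₆}, X }.
Iteration 1: +1 →
  {x₁,x₂,x₃}  = X∖{x₄,x₅,x₆}
Iteration 2 adds nothing — fixpoint reached.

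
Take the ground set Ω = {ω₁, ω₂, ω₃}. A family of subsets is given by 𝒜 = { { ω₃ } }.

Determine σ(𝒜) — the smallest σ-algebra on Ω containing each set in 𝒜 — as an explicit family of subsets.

σ(𝒜) (4 sets): { ∅, { ω₃ }, { ω₁, ω₂ }, Ω }

Working:
Seed the family with 𝒜 together with ∅ and Ω: { ∅, { ω₃ }, Ω }.
Pass 1 adds 1:
  { ω₁, ω₂ }  = ᶜ of { ω₃ }
  — 4 sets.
Pass 2: already closed under ᶜ and ∪.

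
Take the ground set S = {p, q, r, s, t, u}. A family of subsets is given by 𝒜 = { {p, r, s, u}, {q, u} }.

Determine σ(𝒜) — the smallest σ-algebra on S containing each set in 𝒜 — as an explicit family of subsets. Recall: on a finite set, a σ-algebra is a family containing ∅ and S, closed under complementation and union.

Initial family (4 sets): { {}, {q, u}, {p, r, s, u}, S }.
Step 1 (3 new):
  {q, t}  = S∖{p, r, s, u}
  {p, r, s, t}  = S∖{q, u}
  {p, q, r, s, u}  = {q, u} ∪ {p, r, s, u}
  — 7 sets.
Step 2: +4 →
  {t}  = S∖{p, q, r, s, u}
  {q, t, u}  = {q, t} ∪ {q, u}
  {p, q, r, s, t}  = {q, t} ∪ {p, r, s, t}
  {p, r, s, t, u}  = {p, r, s, t} ∪ {p, r, s, u}
  — 11 sets.
Step 3: +3 →
  {q}  = S∖{p, r, s, t, u}
  {u}  = S∖{p, q, r, s, t}
  {p, r, s}  = S∖{q, t, u}
  — 14 sets.
Step 4 (2 new):
  {t, u}  = {t} ∪ {u}
  {p, q, r, s}  = {p, r, s} ∪ {q}
  — 16 sets.
Step 5 adds nothing — fixpoint reached.

Hence σ(𝒜) has 16 members: { {}, {q}, {t}, {u}, {q, t}, {q, u}, {t, u}, {p, r, s}, {q, t, u}, {p, q, r, s}, {p, r, s, t}, {p, r, s, u}, {p, q, r, s, t}, {p, q, r, s, u}, {p, r, s, t, u}, S }.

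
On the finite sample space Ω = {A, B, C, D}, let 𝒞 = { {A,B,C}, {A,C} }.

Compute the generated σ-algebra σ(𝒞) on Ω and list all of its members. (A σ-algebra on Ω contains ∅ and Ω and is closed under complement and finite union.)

Initial family (4 sets): { {}, {A,C}, {A,B,C}, Ω }.
Iteration 1: +2 →
  {D}  = ᶜ of {A,B,C}
  {B,D}  = ᶜ of {A,C}
  (now 6)
Iteration 2. New:
  {A,C,D}  = {A,C} ∪ {D}
  (now 7)
Iteration 3: 1 new —
  {B}  = ᶜ of {A,C,D}
  (now 8)
Iteration 4: already closed under ᶜ and ∪.

|σ(𝒞)| = 8.  σ(𝒞) = { {}, {B}, {D}, {A,C}, {B,D}, {A,B,C}, {A,C,D}, Ω }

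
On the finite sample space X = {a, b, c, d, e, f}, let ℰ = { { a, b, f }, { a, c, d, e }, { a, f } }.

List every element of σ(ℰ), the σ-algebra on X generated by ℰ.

Answer: σ(ℰ) = { {  }, { a }, { b }, { f }, { a, b }, { a, f }, { b, f }, { a, b, f }, { c, d, e }, { a, c, d, e }, { b, c, d, e }, { c, d, e, f }, { a, b, c, d, e }, { a, c, d, e, f }, { b, c, d, e, f }, X }

Trace:
Seed the family with ℰ together with ∅ and X: { {  }, { a, f }, { a, b, f }, { a, c, d, e }, X }.
Step 1 (4 new):
  { b, f }  = complement { a, c, d, e }
  { c, d, e }  = complement { a, b, f }
  { b, c, d, e }  = complement { a, f }
  { a, c, d, e, f }  = { a, c, d, e } ∪ { a, f }
  |family| = 9
Step 2 adds 3:
  { b }  = complement { a, c, d, e, f }
  { a, b, c, d, e }  = { b, c, d, e } ∪ { a, c, d, e }
  { b, c, d, e, f }  = { c, d, e } ∪ { b, f }
  |family| = 12
Step 3. New:
  { a }  = complement { b, c, d, e, f }
  { f }  = complement { a, b, c, d, e }
  |family| = 14
Step 4: +2 →
  { a, b }  = { b } ∪ { a }
  { c, d, e, f }  = { c, d, e } ∪ { f }
  |family| = 16
Step 5 adds nothing — fixpoint reached.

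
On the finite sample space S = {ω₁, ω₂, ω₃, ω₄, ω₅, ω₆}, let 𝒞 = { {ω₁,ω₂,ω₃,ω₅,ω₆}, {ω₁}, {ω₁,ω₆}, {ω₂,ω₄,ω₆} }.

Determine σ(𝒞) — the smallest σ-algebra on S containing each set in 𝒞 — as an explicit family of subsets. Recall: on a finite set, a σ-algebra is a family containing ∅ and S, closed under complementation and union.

σ(𝒞) (32 sets): { ∅, {ω₁}, {ω₂}, {ω₄}, {ω₆}, {ω₁,ω₂}, {ω₁,ω₄}, {ω₁,ω₆}, {ω₂,ω₄}, {ω₂,ω₆}, {ω₃,ω₅}, {ω₄,ω₆}, {ω₁,ω₂,ω₄}, {ω₁,ω₂,ω₆}, {ω₁,ω₃,ω₅}, {ω₁,ω₄,ω₆}, {ω₂,ω₃,ω₅}, {ω₂,ω₄,ω₆}, {ω₃,ω₄,ω₅}, {ω₃,ω₅,ω₆}, {ω₁,ω₂,ω₃,ω₅}, {ω₁,ω₂,ω₄,ω₆}, {ω₁,ω₃,ω₄,ω₅}, {ω₁,ω₃,ω₅,ω₆}, {ω₂,ω₃,ω₄,ω₅}, {ω₂,ω₃,ω₅,ω₆}, {ω₃,ω₄,ω₅,ω₆}, {ω₁,ω₂,ω₃,ω₄,ω₅}, {ω₁,ω₂,ω₃,ω₅,ω₆}, {ω₁,ω₃,ω₄,ω₅,ω₆}, {ω₂,ω₃,ω₄,ω₅,ω₆}, S }

Trace:
Seed the family with 𝒞 together with ∅ and S: { ∅, {ω₁}, {ω₁,ω₆}, {ω₂,ω₄,ω₆}, {ω₁,ω₂,ω₃,ω₅,ω₆}, S }.
Round 1 adds 5:
  {ω₄}  = {ω₁,ω₂,ω₃,ω₅,ω₆}ᶜ
  {ω₁,ω₃,ω₅}  = {ω₂,ω₄,ω₆}ᶜ
  {ω₁,ω₂,ω₄,ω₆}  = {ω₂,ω₄,ω₆} ∪ {ω₁,ω₆}
  {ω₂,ω₃,ω₄,ω₅}  = {ω₁,ω₆}ᶜ
  {ω₂,ω₃,ω₄,ω₅,ω₆}  = {ω₁}ᶜ
  — 11 sets.
Round 2: +6 →
  {ω₁,ω₄}  = {ω₄} ∪ {ω₁}
  {ω₃,ω₅}  = {ω₁,ω₂,ω₄,ω₆}ᶜ
  {ω₁,ω₄,ω₆}  = {ω₁,ω₆} ∪ {ω₄}
  {ω₁,ω₃,ω₄,ω₅}  = {ω₁,ω₃,ω₅} ∪ {ω₄}
  {ω₁,ω₃,ω₅,ω₆}  = {ω₁,ω₆} ∪ {ω₁,ω₃,ω₅}
  {ω₁,ω₂,ω₃,ω₄,ω₅}  = {ω₁,ω₃,ω₅} ∪ {ω₂,ω₃,ω₄,ω₅}
  — 17 sets.
Round 3. New:
  {ω₆}  = {ω₁,ω₂,ω₃,ω₄,ω₅}ᶜ
  {ω₂,ω₄}  = {ω₁,ω₃,ω₅,ω₆}ᶜ
  {ω₂,ω₆}  = {ω₁,ω₃,ω₄,ω₅}ᶜ
  {ω₂,ω₃,ω₅}  = {ω₁,ω₄,ω₆}ᶜ
  {ω₃,ω₄,ω₅}  = {ω₄} ∪ {ω₃,ω₅}
  {ω₂,ω₃,ω₅,ω₆}  = {ω₁,ω₄}ᶜ
  {ω₁,ω₃,ω₄,ω₅,ω₆}  = {ω₁,ω₃,ω₅,ω₆} ∪ {ω₁,ω₃,ω₄,ω₅}
  — 24 sets.
Round 4 adds 7:
  {ω₂}  = {ω₁,ω₃,ω₄,ω₅,ω₆}ᶜ
  {ω₄,ω₆}  = {ω₆} ∪ {ω₄}
  {ω₁,ω₂,ω₄}  = {ω₁,ω₄} ∪ {ω₂,ω₄}
  {ω₁,ω₂,ω₆}  = {ω₃,ω₄,ω₅}ᶜ
  {ω₃,ω₅,ω₆}  = {ω₆} ∪ {ω₃,ω₅}
  {ω₁,ω₂,ω₃,ω₅}  = {ω₁,ω₃,ω₅} ∪ {ω₂,ω₃,ω₅}
  {ω₃,ω₄,ω₅,ω₆}  = {ω₃,ω₄,ω₅} ∪ {ω₆}
  — 31 sets.
Round 5 (1 new):
  {ω₁,ω₂}  = {ω₃,ω₄,ω₅,ω₆}ᶜ
  — 32 sets.
Round 6 adds nothing — fixpoint reached.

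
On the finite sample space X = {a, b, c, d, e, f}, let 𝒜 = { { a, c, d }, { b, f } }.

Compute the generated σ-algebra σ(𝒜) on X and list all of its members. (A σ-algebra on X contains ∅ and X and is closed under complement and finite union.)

σ(𝒜) = { {}, { e }, { b, f }, { a, c, d }, { b, e, f }, { a, c, d, e }, { a, b, c, d, f }, X }

Derivation:
Initial family (4 sets): { {}, { b, f }, { a, c, d }, X }.
Step 1: 3 new —
  { b, e, f }  = X∖{ a, c, d }
  { a, c, d, e }  = X∖{ b, f }
  { a, b, c, d, f }  = { b, f } ∪ { a, c, d }
  (now 7)
Step 2: 1 new —
  { e }  = X∖{ a, b, c, d, f }
  (now 8)
Step 3: already closed under ᶜ and ∪.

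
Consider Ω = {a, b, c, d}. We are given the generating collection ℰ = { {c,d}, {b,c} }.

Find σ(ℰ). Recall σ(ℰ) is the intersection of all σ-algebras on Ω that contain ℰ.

σ(ℰ) = { {}, {a}, {b}, {c}, {d}, {a,b}, {a,c}, {a,d}, {b,c}, {b,d}, {c,d}, {a,b,c}, {a,b,d}, {a,c,d}, {b,c,d}, Ω }

Derivation:
Start: ℰ ∪ {∅, Ω} = { {}, {b,c}, {c,d}, Ω }.
Round 1: 3 new —
  {a,b}  = ᶜ of {c,d}
  {a,d}  = ᶜ of {b,c}
  {b,c,d}  = {c,d} ∪ {b,c}
  (now 7)
Round 2: +4 →
  {a}  = ᶜ of {b,c,d}
  {a,b,c}  = {b,c} ∪ {a,b}
  {a,b,d}  = {a,d} ∪ {a,b}
  {a,c,d}  = {c,d} ∪ {a,d}
  (now 11)
Round 3. New:
  {b}  = ᶜ of {a,c,d}
  {c}  = ᶜ of {a,b,d}
  {d}  = ᶜ of {a,b,c}
  (now 14)
Round 4 (2 new):
  {a,c}  = {c} ∪ {a}
  {b,d}  = {d} ∪ {b}
  (now 16)
Round 5 adds nothing — fixpoint reached.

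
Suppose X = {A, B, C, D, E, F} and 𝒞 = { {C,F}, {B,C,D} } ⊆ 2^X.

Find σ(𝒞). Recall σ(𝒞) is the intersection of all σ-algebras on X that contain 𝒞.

σ(𝒞) = { {}, {C}, {F}, {A,E}, {B,D}, {C,F}, {A,C,E}, {A,E,F}, {B,C,D}, {B,D,F}, {A,B,D,E}, {A,C,E,F}, {B,C,D,F}, {A,B,C,D,E}, {A,B,D,E,F}, X }

Check:
Seed the family with 𝒞 together with ∅ and X: { {}, {C,F}, {B,C,D}, X }.
Round 1. New:
  {A,E,F}  = complement {B,C,D}
  {A,B,D,E}  = complement {C,F}
  {B,C,D,F}  = {C,F} ∪ {B,C,D}
  |family| = 7
Round 2: +4 →
  {A,E}  = complement {B,C,D,F}
  {A,C,E,F}  = {A,E,F} ∪ {C,F}
  {A,B,C,D,E}  = {B,C,D} ∪ {A,B,D,E}
  {A,B,D,E,F}  = {A,E,F} ∪ {A,B,D,E}
  |family| = 11
Round 3: +3 →
  {C}  = complement {A,B,D,E,F}
  {F}  = complement {A,B,C,D,E}
  {B,D}  = complement {A,C,E,F}
  |family| = 14
Round 4: +2 →
  {A,C,E}  = {C} ∪ {A,E}
  {B,D,F}  = {B,D} ∪ {F}
  |family| = 16
Round 5: stable.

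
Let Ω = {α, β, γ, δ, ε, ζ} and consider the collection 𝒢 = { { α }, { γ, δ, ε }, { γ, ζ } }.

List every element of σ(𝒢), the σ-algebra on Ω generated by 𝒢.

|σ(𝒢)| = 32.  σ(𝒢) = { {  }, { α }, { β }, { γ }, { ζ }, { α, β }, { α, γ }, { α, ζ }, { β, γ }, { β, ζ }, { γ, ζ }, { δ, ε }, { α, β, γ }, { α, β, ζ }, { α, γ, ζ }, { α, δ, ε }, { β, γ, ζ }, { β, δ, ε }, { γ, δ, ε }, { δ, ε, ζ }, { α, β, γ, ζ }, { α, β, δ, ε }, { α, γ, δ, ε }, { α, δ, ε, ζ }, { β, γ, δ, ε }, { β, δ, ε, ζ }, { γ, δ, ε, ζ }, { α, β, γ, δ, ε }, { α, β, δ, ε, ζ }, { α, γ, δ, ε, ζ }, { β, γ, δ, ε, ζ }, Ω }

Trace:
Start: 𝒢 ∪ {∅, Ω} = { {  }, { α }, { γ, ζ }, { γ, δ, ε }, Ω }.
Iteration 1: 6 new —
  { α, β, ζ }  = ᶜ of { γ, δ, ε }
  { α, γ, ζ }  = { γ, ζ } ∪ { α }
  { α, β, δ, ε }  = ᶜ of { γ, ζ }
  { α, γ, δ, ε }  = { γ, δ, ε } ∪ { α }
  { γ, δ, ε, ζ }  = { γ, δ, ε } ∪ { γ, ζ }
  { β, γ, δ, ε, ζ }  = ᶜ of { α }
  (now 11)
Iteration 2. New:
  { α, β }  = ᶜ of { γ, δ, ε, ζ }
  { β, ζ }  = ᶜ of { α, γ, δ, ε }
  { β, δ, ε }  = ᶜ of { α, γ, ζ }
  { α, β, γ, ζ }  = { α, γ, ζ } ∪ { α, β, ζ }
  { α, β, γ, δ, ε }  = { γ, δ, ε } ∪ { α, β, δ, ε }
  { α, β, δ, ε, ζ }  = { α, β, δ, ε } ∪ { α, β, ζ }
  { α, γ, δ, ε, ζ }  = { γ, δ, ε } ∪ { α, γ, ζ }
  (now 18)
Iteration 3 adds 7:
  { β }  = ᶜ of { α, γ, δ, ε, ζ }
  { γ }  = ᶜ of { α, β, δ, ε, ζ }
  { ζ }  = ᶜ of { α, β, γ, δ, ε }
  { δ, ε }  = ᶜ of { α, β, γ, ζ }
  { β, γ, ζ }  = { γ, ζ } ∪ { β, ζ }
  { β, γ, δ, ε }  = { γ, δ, ε } ∪ { β, δ, ε }
  { β, δ, ε, ζ }  = { β, ζ } ∪ { β, δ, ε }
  (now 25)
Iteration 4 adds 6:
  { α, γ }  = ᶜ of { β, δ, ε, ζ }
  { α, ζ }  = ᶜ of { β, γ, δ, ε }
  { β, γ }  = { β } ∪ { γ }
  { α, β, γ }  = { α, β } ∪ { γ }
  { α, δ, ε }  = ᶜ of { β, γ, ζ }
  { δ, ε, ζ }  = { ζ } ∪ { δ, ε }
  (now 31)
Iteration 5 (1 new):
  { α, δ, ε, ζ }  = ᶜ of { β, γ }
  (now 32)
Iteration 6: closed — nothing new.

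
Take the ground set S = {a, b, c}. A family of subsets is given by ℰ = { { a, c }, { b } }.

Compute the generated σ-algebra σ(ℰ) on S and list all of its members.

|σ(ℰ)| = 4.  σ(ℰ) = { {}, { b }, { a, c }, S }

Derivation:
Initial family (4 sets): { {}, { b }, { a, c }, S }.
Pass 1 adds nothing — fixpoint reached.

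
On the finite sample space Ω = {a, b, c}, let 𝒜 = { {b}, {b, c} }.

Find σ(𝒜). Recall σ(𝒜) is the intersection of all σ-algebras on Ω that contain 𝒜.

Initial family (4 sets): { {}, {b}, {b, c}, Ω }.
Step 1: +2 →
  {a}  = ᶜ of {b, c}
  {a, c}  = ᶜ of {b}
  [6 total]
Step 2: 1 new —
  {a, b}  = {b} ∪ {a}
  [7 total]
Step 3: +1 →
  {c}  = ᶜ of {a, b}
  [8 total]
After Step 4 the family is unchanged; done.

Therefore σ(𝒜) = { {}, {a}, {b}, {c}, {a, b}, {a, c}, {b, c}, Ω } (|σ(𝒜)| = 8).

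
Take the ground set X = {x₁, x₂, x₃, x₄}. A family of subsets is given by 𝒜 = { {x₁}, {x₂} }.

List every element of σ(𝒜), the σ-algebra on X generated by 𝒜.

Answer: σ(𝒜) = { ∅, {x₁}, {x₂}, {x₁, x₂}, {x₃, x₄}, {x₁, x₃, x₄}, {x₂, x₃, x₄}, X }

Check:
Start: 𝒜 ∪ {∅, X} = { ∅, {x₁}, {x₂}, X }.
Pass 1: +3 →
  {x₁, x₂}  = {x₂} ∪ {x₁}
  {x₁, x₃, x₄}  = {x₂}ᶜ
  {x₂, x₃, x₄}  = {x₁}ᶜ
  (now 7)
Pass 2: +1 →
  {x₃, x₄}  = {x₁, x₂}ᶜ
  (now 8)
Pass 3: closed — nothing new.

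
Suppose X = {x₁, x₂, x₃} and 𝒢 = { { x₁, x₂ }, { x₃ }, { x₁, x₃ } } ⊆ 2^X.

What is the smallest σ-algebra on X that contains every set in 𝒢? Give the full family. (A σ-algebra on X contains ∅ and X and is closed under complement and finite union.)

Initial family (5 sets): { {}, { x₃ }, { x₁, x₂ }, { x₁, x₃ }, X }.
Step 1: +1 →
  { x₂ }  = X∖{ x₁, x₃ }
  [6 total]
Step 2: 1 new —
  { x₂, x₃ }  = { x₃ } ∪ { x₂ }
  [7 total]
Step 3: 1 new —
  { x₁ }  = X∖{ x₂, x₃ }
  [8 total]
Step 4: stable.

Hence σ(𝒢) has 8 members: { {}, { x₁ }, { x₂ }, { x₃ }, { x₁, x₂ }, { x₁, x₃ }, { x₂, x₃ }, X }.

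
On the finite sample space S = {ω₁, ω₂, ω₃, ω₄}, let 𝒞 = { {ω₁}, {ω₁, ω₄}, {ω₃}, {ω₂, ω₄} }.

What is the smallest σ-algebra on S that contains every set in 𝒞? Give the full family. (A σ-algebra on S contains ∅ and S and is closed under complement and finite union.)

Answer: σ(𝒞) = { {}, {ω₁}, {ω₂}, {ω₃}, {ω₄}, {ω₁, ω₂}, {ω₁, ω₃}, {ω₁, ω₄}, {ω₂, ω₃}, {ω₂, ω₄}, {ω₃, ω₄}, {ω₁, ω₂, ω₃}, {ω₁, ω₂, ω₄}, {ω₁, ω₃, ω₄}, {ω₂, ω₃, ω₄}, S }

Derivation:
Start: 𝒞 ∪ {∅, S} = { {}, {ω₁}, {ω₃}, {ω₁, ω₄}, {ω₂, ω₄}, S }.
Pass 1. New:
  {ω₁, ω₃}  = ᶜ of {ω₂, ω₄}
  {ω₂, ω₃}  = ᶜ of {ω₁, ω₄}
  {ω₁, ω₂, ω₄}  = ᶜ of {ω₃}
  {ω₁, ω₃, ω₄}  = {ω₃} ∪ {ω₁, ω₄}
  {ω₂, ω₃, ω₄}  = ᶜ of {ω₁}
  [11 total]
Pass 2: 2 new —
  {ω₂}  = ᶜ of {ω₁, ω₃, ω₄}
  {ω₁, ω₂, ω₃}  = {ω₂, ω₃} ∪ {ω₁, ω₃}
  [13 total]
Pass 3: 2 new —
  {ω₄}  = ᶜ of {ω₁, ω₂, ω₃}
  {ω₁, ω₂}  = {ω₂} ∪ {ω₁}
  [15 total]
Pass 4 adds 1:
  {ω₃, ω₄}  = ᶜ of {ω₁, ω₂}
  [16 total]
Pass 5: stable.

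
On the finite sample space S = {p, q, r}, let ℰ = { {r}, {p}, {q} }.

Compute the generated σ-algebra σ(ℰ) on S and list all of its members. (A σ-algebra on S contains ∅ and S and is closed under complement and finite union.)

Seed the family with ℰ together with ∅ and S: { ∅, {p}, {q}, {r}, S }.
Round 1 adds 3:
  {p,q}  = complement {r}
  {p,r}  = complement {q}
  {q,r}  = complement {p}
Round 2: no new sets; the family is a σ-algebra.

Hence σ(ℰ) has 8 members: { ∅, {p}, {q}, {r}, {p,q}, {p,r}, {q,r}, S }.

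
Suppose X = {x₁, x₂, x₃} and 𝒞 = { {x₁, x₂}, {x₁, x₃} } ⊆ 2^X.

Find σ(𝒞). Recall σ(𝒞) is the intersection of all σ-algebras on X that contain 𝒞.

Start: 𝒞 ∪ {∅, X} = { ∅, {x₁, x₂}, {x₁, x₃}, X }.
Step 1 (2 new):
  {x₂}  = X∖{x₁, x₃}
  {x₃}  = X∖{x₁, x₂}
  — 6 sets.
Step 2. New:
  {x₂, x₃}  = {x₃} ∪ {x₂}
  — 7 sets.
Step 3. New:
  {x₁}  = X∖{x₂, x₃}
  — 8 sets.
Step 4: stable.

Hence σ(𝒞) has 8 members: { ∅, {x₁}, {x₂}, {x₃}, {x₁, x₂}, {x₁, x₃}, {x₂, x₃}, X }.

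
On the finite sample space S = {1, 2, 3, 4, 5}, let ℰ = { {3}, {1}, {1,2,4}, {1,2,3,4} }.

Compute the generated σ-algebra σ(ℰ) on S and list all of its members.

σ(ℰ) = { ∅, {1}, {3}, {5}, {1,3}, {1,5}, {2,4}, {3,5}, {1,2,4}, {1,3,5}, {2,3,4}, {2,4,5}, {1,2,3,4}, {1,2,4,5}, {2,3,4,5}, S }

Trace:
Start: ℰ ∪ {∅, S} = { ∅, {1}, {3}, {1,2,4}, {1,2,3,4}, S }.
Round 1 (5 new):
  {5}  = complement {1,2,3,4}
  {1,3}  = {3} ∪ {1}
  {3,5}  = complement {1,2,4}
  {1,2,4,5}  = complement {3}
  {2,3,4,5}  = complement {1}
  (now 11)
Round 2 adds 3:
  {1,5}  = {5} ∪ {1}
  {1,3,5}  = {5} ∪ {1,3}
  {2,4,5}  = complement {1,3}
  (now 14)
Round 3: +2 →
  {2,4}  = complement {1,3,5}
  {2,3,4}  = complement {1,5}
  (now 16)
After Round 4 the family is unchanged; done.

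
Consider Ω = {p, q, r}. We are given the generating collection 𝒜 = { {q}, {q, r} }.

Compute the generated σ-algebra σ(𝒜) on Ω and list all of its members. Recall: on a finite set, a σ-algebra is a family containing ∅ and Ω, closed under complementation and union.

Start: 𝒜 ∪ {∅, Ω} = { {}, {q}, {q, r}, Ω }.
Step 1 adds 2:
  {p}  = Ω∖{q, r}
  {p, r}  = Ω∖{q}
  (now 6)
Step 2. New:
  {p, q}  = {q} ∪ {p}
  (now 7)
Step 3. New:
  {r}  = Ω∖{p, q}
  (now 8)
After Step 4 the family is unchanged; done.

|σ(𝒜)| = 8.  σ(𝒜) = { {}, {p}, {q}, {r}, {p, q}, {p, r}, {q, r}, Ω }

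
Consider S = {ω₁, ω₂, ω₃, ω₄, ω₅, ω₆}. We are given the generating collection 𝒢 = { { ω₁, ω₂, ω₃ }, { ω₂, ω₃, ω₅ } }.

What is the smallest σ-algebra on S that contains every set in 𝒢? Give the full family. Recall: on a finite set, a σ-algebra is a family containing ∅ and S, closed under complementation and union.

σ(𝒢) = { {  }, { ω₁ }, { ω₅ }, { ω₁, ω₅ }, { ω₂, ω₃ }, { ω₄, ω₆ }, { ω₁, ω₂, ω₃ }, { ω₁, ω₄, ω₆ }, { ω₂, ω₃, ω₅ }, { ω₄, ω₅, ω₆ }, { ω₁, ω₂, ω₃, ω₅ }, { ω₁, ω₄, ω₅, ω₆ }, { ω₂, ω₃, ω₄, ω₆ }, { ω₁, ω₂, ω₃, ω₄, ω₆ }, { ω₂, ω₃, ω₄, ω₅, ω₆ }, S }

Trace:
Begin from { {  }, { ω₁, ω₂, ω₃ }, { ω₂, ω₃, ω₅ }, S } (that is, 𝒢 plus ∅ and S).
Pass 1 adds 3:
  { ω₁, ω₄, ω₆ }  = complement { ω₂, ω₃, ω₅ }
  { ω₄, ω₅, ω₆ }  = complement { ω₁, ω₂, ω₃ }
  { ω₁, ω₂, ω₃, ω₅ }  = { ω₂, ω₃, ω₅ } ∪ { ω₁, ω₂, ω₃ }
  [7 total]
Pass 2 (4 new):
  { ω₄, ω₆ }  = complement { ω₁, ω₂, ω₃, ω₅ }
  { ω₁, ω₄, ω₅, ω₆ }  = { ω₁, ω₄, ω₆ } ∪ { ω₄, ω₅, ω₆ }
  { ω₁, ω₂, ω₃, ω₄, ω₆ }  = { ω₁, ω₂, ω₃ } ∪ { ω₁, ω₄, ω₆ }
  { ω₂, ω₃, ω₄, ω₅, ω₆ }  = { ω₂, ω₃, ω₅ } ∪ { ω₄, ω₅, ω₆ }
  [11 total]
Pass 3. New:
  { ω₁ }  = complement { ω₂, ω₃, ω₄, ω₅, ω₆ }
  { ω₅ }  = complement { ω₁, ω₂, ω₃, ω₄, ω₆ }
  { ω₂, ω₃ }  = complement { ω₁, ω₄, ω₅, ω₆ }
  [14 total]
Pass 4: 2 new —
  { ω₁, ω₅ }  = { ω₅ } ∪ { ω₁ }
  { ω₂, ω₃, ω₄, ω₆ }  = { ω₂, ω₃ } ∪ { ω₄, ω₆ }
  [16 total]
Pass 5 adds nothing — fixpoint reached.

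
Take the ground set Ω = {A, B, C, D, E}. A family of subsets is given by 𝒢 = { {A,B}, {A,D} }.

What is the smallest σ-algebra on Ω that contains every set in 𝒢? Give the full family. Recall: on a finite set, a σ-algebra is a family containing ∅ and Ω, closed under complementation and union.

|σ(𝒢)| = 16.  σ(𝒢) = { ∅, {A}, {B}, {D}, {A,B}, {A,D}, {B,D}, {C,E}, {A,B,D}, {A,C,E}, {B,C,E}, {C,D,E}, {A,B,C,E}, {A,C,D,E}, {B,C,D,E}, Ω }

Derivation:
Take S₀ = 𝒢 ∪ {∅, Ω} = { ∅, {A,B}, {A,D}, Ω }.
Iteration 1 (3 new):
  {A,B,D}  = {A,B} ∪ {A,D}
  {B,C,E}  = ᶜ of {A,D}
  {C,D,E}  = ᶜ of {A,B}
Iteration 2: +4 →
  {C,E}  = ᶜ of {A,B,D}
  {A,B,C,E}  = {B,C,E} ∪ {A,B}
  {A,C,D,E}  = {C,D,E} ∪ {A,D}
  {B,C,D,E}  = {C,D,E} ∪ {B,C,E}
Iteration 3: +3 →
  {A}  = ᶜ of {B,C,D,E}
  {B}  = ᶜ of {A,C,D,E}
  {D}  = ᶜ of {A,B,C,E}
Iteration 4. New:
  {B,D}  = {D} ∪ {B}
  {A,C,E}  = {C,E} ∪ {A}
Iteration 5: no new sets; the family is a σ-algebra.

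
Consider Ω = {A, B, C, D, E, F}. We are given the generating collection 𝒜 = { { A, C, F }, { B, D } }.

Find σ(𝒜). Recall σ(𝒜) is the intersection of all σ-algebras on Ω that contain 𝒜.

σ(𝒜) = { ∅, { E }, { B, D }, { A, C, F }, { B, D, E }, { A, C, E, F }, { A, B, C, D, F }, Ω }

Trace:
Start: 𝒜 ∪ {∅, Ω} = { ∅, { B, D }, { A, C, F }, Ω }.
Pass 1: +3 →
  { B, D, E }  = ᶜ of { A, C, F }
  { A, C, E, F }  = ᶜ of { B, D }
  { A, B, C, D, F }  = { A, C, F } ∪ { B, D }
  |family| = 7
Pass 2 (1 new):
  { E }  = ᶜ of { A, B, C, D, F }
  |family| = 8
After Pass 3 the family is unchanged; done.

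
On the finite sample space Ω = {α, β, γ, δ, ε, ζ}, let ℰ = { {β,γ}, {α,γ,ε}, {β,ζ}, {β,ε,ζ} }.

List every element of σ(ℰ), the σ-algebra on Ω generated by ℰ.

Initial family (6 sets): { {}, {β,γ}, {β,ζ}, {α,γ,ε}, {β,ε,ζ}, Ω }.
Step 1: 8 new —
  {α,γ,δ}  = complement {β,ε,ζ}
  {β,γ,ζ}  = {β,γ} ∪ {β,ζ}
  {β,δ,ζ}  = complement {α,γ,ε}
  {α,β,γ,ε}  = {β,γ} ∪ {α,γ,ε}
  {α,γ,δ,ε}  = complement {β,ζ}
  {α,δ,ε,ζ}  = complement {β,γ}
  {β,γ,ε,ζ}  = {β,γ} ∪ {β,ε,ζ}
  {α,β,γ,ε,ζ}  = {α,γ,ε} ∪ {β,ζ}
  |family| = 14
Step 2: +12 →
  {δ}  = complement {α,β,γ,ε,ζ}
  {α,δ}  = complement {β,γ,ε,ζ}
  {δ,ζ}  = complement {α,β,γ,ε}
  {α,δ,ε}  = complement {β,γ,ζ}
  {α,β,γ,δ}  = {α,γ,δ} ∪ {β,γ}
  {β,γ,δ,ζ}  = {β,δ,ζ} ∪ {β,γ,ζ}
  {β,δ,ε,ζ}  = {β,δ,ζ} ∪ {β,ε,ζ}
  {α,β,γ,δ,ε}  = {α,γ,δ} ∪ {α,β,γ,ε}
  {α,β,γ,δ,ζ}  = {β,δ,ζ} ∪ {α,γ,δ}
  {α,β,δ,ε,ζ}  = {β,δ,ζ} ∪ {α,δ,ε,ζ}
  {α,γ,δ,ε,ζ}  = {α,γ,ε} ∪ {α,δ,ε,ζ}
  {β,γ,δ,ε,ζ}  = {β,δ,ζ} ∪ {β,γ,ε,ζ}
  |family| = 26
Step 3 (12 new):
  {α}  = complement {β,γ,δ,ε,ζ}
  {β}  = complement {α,γ,δ,ε,ζ}
  {γ}  = complement {α,β,δ,ε,ζ}
  {ε}  = complement {α,β,γ,δ,ζ}
  {ζ}  = complement {α,β,γ,δ,ε}
  {α,γ}  = complement {β,δ,ε,ζ}
  {α,ε}  = complement {β,γ,δ,ζ}
  {ε,ζ}  = complement {α,β,γ,δ}
  {α,δ,ζ}  = {α,δ} ∪ {δ,ζ}
  {β,γ,δ}  = {β,γ} ∪ {δ}
  {α,β,δ,ζ}  = {β,δ,ζ} ∪ {α,δ}
  {α,γ,δ,ζ}  = {α,γ,δ} ∪ {δ,ζ}
  |family| = 38
Step 4: 23 new —
  {α,β}  = {β} ∪ {α}
  {α,ζ}  = {α} ∪ {ζ}
  {β,δ}  = {β} ∪ {δ}
  {β,ε}  = complement {α,γ,δ,ζ}
  {γ,δ}  = {γ} ∪ {δ}
  {γ,ε}  = complement {α,β,δ,ζ}
  {γ,ζ}  = {γ} ∪ {ζ}
  {δ,ε}  = {δ} ∪ {ε}
  {α,β,γ}  = {β} ∪ {α,γ}
  {α,β,δ}  = {β} ∪ {α,δ}
  {α,β,ε}  = {β} ∪ {α,ε}
  {α,β,ζ}  = {β,ζ} ∪ {α}
  {α,γ,ζ}  = {α,γ} ∪ {ζ}
  {α,ε,ζ}  = complement {β,γ,δ}
  {β,γ,ε}  = complement {α,δ,ζ}
  {γ,δ,ζ}  = {γ} ∪ {δ,ζ}
  {γ,ε,ζ}  = {γ} ∪ {ε,ζ}
  {δ,ε,ζ}  = {δ} ∪ {ε,ζ}
  {α,β,γ,ζ}  = {α,γ} ∪ {β,γ,ζ}
  {α,β,δ,ε}  = {β} ∪ {α,δ,ε}
  {α,β,ε,ζ}  = {β,ζ} ∪ {α,ε}
  {α,γ,ε,ζ}  = {α,γ,ε} ∪ {ε,ζ}
  {β,γ,δ,ε}  = {β,γ,δ} ∪ {ε}
  |family| = 61
Step 5: +3 →
  {β,δ,ε}  = complement {α,γ,ζ}
  {γ,δ,ε}  = complement {α,β,ζ}
  {γ,δ,ε,ζ}  = complement {α,β}
  |family| = 64
Step 6: no new sets; the family is a σ-algebra.

Hence σ(ℰ) has 64 members: { {}, {α}, {β}, {γ}, {δ}, {ε}, {ζ}, {α,β}, {α,γ}, {α,δ}, {α,ε}, {α,ζ}, {β,γ}, {β,δ}, {β,ε}, {β,ζ}, {γ,δ}, {γ,ε}, {γ,ζ}, {δ,ε}, {δ,ζ}, {ε,ζ}, {α,β,γ}, {α,β,δ}, {α,β,ε}, {α,β,ζ}, {α,γ,δ}, {α,γ,ε}, {α,γ,ζ}, {α,δ,ε}, {α,δ,ζ}, {α,ε,ζ}, {β,γ,δ}, {β,γ,ε}, {β,γ,ζ}, {β,δ,ε}, {β,δ,ζ}, {β,ε,ζ}, {γ,δ,ε}, {γ,δ,ζ}, {γ,ε,ζ}, {δ,ε,ζ}, {α,β,γ,δ}, {α,β,γ,ε}, {α,β,γ,ζ}, {α,β,δ,ε}, {α,β,δ,ζ}, {α,β,ε,ζ}, {α,γ,δ,ε}, {α,γ,δ,ζ}, {α,γ,ε,ζ}, {α,δ,ε,ζ}, {β,γ,δ,ε}, {β,γ,δ,ζ}, {β,γ,ε,ζ}, {β,δ,ε,ζ}, {γ,δ,ε,ζ}, {α,β,γ,δ,ε}, {α,β,γ,δ,ζ}, {α,β,γ,ε,ζ}, {α,β,δ,ε,ζ}, {α,γ,δ,ε,ζ}, {β,γ,δ,ε,ζ}, Ω }.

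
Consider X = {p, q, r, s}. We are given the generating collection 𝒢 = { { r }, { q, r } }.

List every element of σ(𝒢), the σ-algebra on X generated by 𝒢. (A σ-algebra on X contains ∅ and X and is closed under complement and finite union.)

|σ(𝒢)| = 8.  σ(𝒢) = { {  }, { q }, { r }, { p, s }, { q, r }, { p, q, s }, { p, r, s }, X }

Trace:
Start: 𝒢 ∪ {∅, X} = { {  }, { r }, { q, r }, X }.
Iteration 1 (2 new):
  { p, s }  = ᶜ of { q, r }
  { p, q, s }  = ᶜ of { r }
  [6 total]
Iteration 2. New:
  { p, r, s }  = { r } ∪ { p, s }
  [7 total]
Iteration 3 (1 new):
  { q }  = ᶜ of { p, r, s }
  [8 total]
After Iteration 4 the family is unchanged; done.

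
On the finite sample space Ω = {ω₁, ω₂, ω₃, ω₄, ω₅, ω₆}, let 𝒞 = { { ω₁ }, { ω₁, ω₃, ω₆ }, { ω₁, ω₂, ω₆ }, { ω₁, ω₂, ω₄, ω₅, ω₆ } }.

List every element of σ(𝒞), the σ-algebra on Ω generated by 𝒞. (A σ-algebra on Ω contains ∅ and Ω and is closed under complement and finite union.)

σ(𝒞) = { {}, { ω₁ }, { ω₂ }, { ω₃ }, { ω₆ }, { ω₁, ω₂ }, { ω₁, ω₃ }, { ω₁, ω₆ }, { ω₂, ω₃ }, { ω₂, ω₆ }, { ω₃, ω₆ }, { ω₄, ω₅ }, { ω₁, ω₂, ω₃ }, { ω₁, ω₂, ω₆ }, { ω₁, ω₃, ω₆ }, { ω₁, ω₄, ω₅ }, { ω₂, ω₃, ω₆ }, { ω₂, ω₄, ω₅ }, { ω₃, ω₄, ω₅ }, { ω₄, ω₅, ω₆ }, { ω₁, ω₂, ω₃, ω₆ }, { ω₁, ω₂, ω₄, ω₅ }, { ω₁, ω₃, ω₄, ω₅ }, { ω₁, ω₄, ω₅, ω₆ }, { ω₂, ω₃, ω₄, ω₅ }, { ω₂, ω₄, ω₅, ω₆ }, { ω₃, ω₄, ω₅, ω₆ }, { ω₁, ω₂, ω₃, ω₄, ω₅ }, { ω₁, ω₂, ω₄, ω₅, ω₆ }, { ω₁, ω₃, ω₄, ω₅, ω₆ }, { ω₂, ω₃, ω₄, ω₅, ω₆ }, Ω }

Trace:
Seed the family with 𝒞 together with ∅ and Ω: { {}, { ω₁ }, { ω₁, ω₂, ω₆ }, { ω₁, ω₃, ω₆ }, { ω₁, ω₂, ω₄, ω₅, ω₆ }, Ω }.
Step 1: +5 →
  { ω₃ }  = ᶜ of { ω₁, ω₂, ω₄, ω₅, ω₆ }
  { ω₂, ω₄, ω₅ }  = ᶜ of { ω₁, ω₃, ω₆ }
  { ω₃, ω₄, ω₅ }  = ᶜ of { ω₁, ω₂, ω₆ }
  { ω₁, ω₂, ω₃, ω₆ }  = { ω₁, ω₃, ω₆ } ∪ { ω₁, ω₂, ω₆ }
  { ω₂, ω₃, ω₄, ω₅, ω₆ }  = ᶜ of { ω₁ }
  (now 11)
Step 2: 6 new —
  { ω₁, ω₃ }  = { ω₃ } ∪ { ω₁ }
  { ω₄, ω₅ }  = ᶜ of { ω₁, ω₂, ω₃, ω₆ }
  { ω₁, ω₂, ω₄, ω₅ }  = { ω₂, ω₄, ω₅ } ∪ { ω₁ }
  { ω₁, ω₃, ω₄, ω₅ }  = { ω₃, ω₄, ω₅ } ∪ { ω₁ }
  { ω₂, ω₃, ω₄, ω₅ }  = { ω₃, ω₄, ω₅ } ∪ { ω₂, ω₄, ω₅ }
  { ω₁, ω₃, ω₄, ω₅, ω₆ }  = { ω₃, ω₄, ω₅ } ∪ { ω₁, ω₃, ω₆ }
  (now 17)
Step 3 (7 new):
  { ω₂ }  = ᶜ of { ω₁, ω₃, ω₄, ω₅, ω₆ }
  { ω₁, ω₆ }  = ᶜ of { ω₂, ω₃, ω₄, ω₅ }
  { ω₂, ω₆ }  = ᶜ of { ω₁, ω₃, ω₄, ω₅ }
  { ω₃, ω₆ }  = ᶜ of { ω₁, ω₂, ω₄, ω₅ }
  { ω₁, ω₄, ω₅ }  = { ω₄, ω₅ } ∪ { ω₁ }
  { ω₂, ω₄, ω₅, ω₆ }  = ᶜ of { ω₁, ω₃ }
  { ω₁, ω₂, ω₃, ω₄, ω₅ }  = { ω₃ } ∪ { ω₁, ω₂, ω₄, ω₅ }
  (now 24)
Step 4 (7 new):
  { ω₆ }  = ᶜ of { ω₁, ω₂, ω₃, ω₄, ω₅ }
  { ω₁, ω₂ }  = { ω₂ } ∪ { ω₁ }
  { ω₂, ω₃ }  = { ω₂ } ∪ { ω₃ }
  { ω₁, ω₂, ω₃ }  = { ω₂ } ∪ { ω₁, ω₃ }
  { ω₂, ω₃, ω₆ }  = ᶜ of { ω₁, ω₄, ω₅ }
  { ω₁, ω₄, ω₅, ω₆ }  = { ω₁, ω₄, ω₅ } ∪ { ω₁, ω₆ }
  { ω₃, ω₄, ω₅, ω₆ }  = { ω₃, ω₄, ω₅ } ∪ { ω₃, ω₆ }
  (now 31)
Step 5 (1 new):
  { ω₄, ω₅, ω₆ }  = ᶜ of { ω₁, ω₂, ω₃ }
  (now 32)
Step 6: closed — nothing new.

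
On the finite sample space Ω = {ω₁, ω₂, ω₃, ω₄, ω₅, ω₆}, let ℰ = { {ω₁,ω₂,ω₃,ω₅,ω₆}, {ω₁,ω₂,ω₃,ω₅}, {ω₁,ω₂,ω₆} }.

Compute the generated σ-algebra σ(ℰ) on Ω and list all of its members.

Initial family (5 sets): { {}, {ω₁,ω₂,ω₆}, {ω₁,ω₂,ω₃,ω₅}, {ω₁,ω₂,ω₃,ω₅,ω₆}, Ω }.
Iteration 1: +3 →
  {ω₄}  = {ω₁,ω₂,ω₃,ω₅,ω₆}ᶜ
  {ω₄,ω₆}  = {ω₁,ω₂,ω₃,ω₅}ᶜ
  {ω₃,ω₄,ω₅}  = {ω₁,ω₂,ω₆}ᶜ
  — 8 sets.
Iteration 2 adds 3:
  {ω₁,ω₂,ω₄,ω₆}  = {ω₄} ∪ {ω₁,ω₂,ω₆}
  {ω₃,ω₄,ω₅,ω₆}  = {ω₃,ω₄,ω₅} ∪ {ω₄,ω₆}
  {ω₁,ω₂,ω₃,ω₄,ω₅}  = {ω₄} ∪ {ω₁,ω₂,ω₃,ω₅}
  — 11 sets.
Iteration 3: +3 →
  {ω₆}  = {ω₁,ω₂,ω₃,ω₄,ω₅}ᶜ
  {ω₁,ω₂}  = {ω₃,ω₄,ω₅,ω₆}ᶜ
  {ω₃,ω₅}  = {ω₁,ω₂,ω₄,ω₆}ᶜ
  — 14 sets.
Iteration 4 adds 2:
  {ω₁,ω₂,ω₄}  = {ω₁,ω₂} ∪ {ω₄}
  {ω₃,ω₅,ω₆}  = {ω₃,ω₅} ∪ {ω₆}
  — 16 sets.
Iteration 5: no new sets; the family is a σ-algebra.

Hence σ(ℰ) has 16 members: { {}, {ω₄}, {ω₆}, {ω₁,ω₂}, {ω₃,ω₅}, {ω₄,ω₆}, {ω₁,ω₂,ω₄}, {ω₁,ω₂,ω₆}, {ω₃,ω₄,ω₅}, {ω₃,ω₅,ω₆}, {ω₁,ω₂,ω₃,ω₅}, {ω₁,ω₂,ω₄,ω₆}, {ω₃,ω₄,ω₅,ω₆}, {ω₁,ω₂,ω₃,ω₄,ω₅}, {ω₁,ω₂,ω₃,ω₅,ω₆}, Ω }.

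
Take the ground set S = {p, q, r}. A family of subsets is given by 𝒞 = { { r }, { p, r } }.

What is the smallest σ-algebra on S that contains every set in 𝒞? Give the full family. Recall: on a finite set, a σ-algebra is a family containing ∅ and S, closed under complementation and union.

Seed the family with 𝒞 together with ∅ and S: { {  }, { r }, { p, r }, S }.
Pass 1: +2 →
  { q }  = { p, r }ᶜ
  { p, q }  = { r }ᶜ
  |family| = 6
Pass 2: +1 →
  { q, r }  = { r } ∪ { q }
  |family| = 7
Pass 3: +1 →
  { p }  = { q, r }ᶜ
  |family| = 8
Pass 4: already closed under ᶜ and ∪.

Hence σ(𝒞) has 8 members: { {  }, { p }, { q }, { r }, { p, q }, { p, r }, { q, r }, S }.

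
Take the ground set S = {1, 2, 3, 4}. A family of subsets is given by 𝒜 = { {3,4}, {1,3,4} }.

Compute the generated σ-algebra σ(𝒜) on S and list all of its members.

Seed the family with 𝒜 together with ∅ and S: { ∅, {3,4}, {1,3,4}, S }.
Step 1 (2 new):
  {2}  = ᶜ of {1,3,4}
  {1,2}  = ᶜ of {3,4}
Step 2. New:
  {2,3,4}  = {3,4} ∪ {2}
Step 3: 1 new —
  {1}  = ᶜ of {2,3,4}
Step 4: stable.

Therefore σ(𝒜) = { ∅, {1}, {2}, {1,2}, {3,4}, {1,3,4}, {2,3,4}, S } (|σ(𝒜)| = 8).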